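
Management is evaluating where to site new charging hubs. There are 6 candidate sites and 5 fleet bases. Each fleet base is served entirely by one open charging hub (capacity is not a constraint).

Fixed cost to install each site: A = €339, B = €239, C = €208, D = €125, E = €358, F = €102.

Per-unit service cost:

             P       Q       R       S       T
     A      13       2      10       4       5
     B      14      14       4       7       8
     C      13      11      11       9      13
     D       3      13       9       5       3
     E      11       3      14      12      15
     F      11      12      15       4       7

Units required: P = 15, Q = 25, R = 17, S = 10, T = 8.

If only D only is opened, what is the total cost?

Each fleet base is assigned to its cheapest site among the open ones.
{D}: P→D 3·15=45, Q→D 13·25=325, R→D 9·17=153, S→D 5·10=50, T→D 3·8=24. Service 597; fixed 125; total 722.

Total cost: 722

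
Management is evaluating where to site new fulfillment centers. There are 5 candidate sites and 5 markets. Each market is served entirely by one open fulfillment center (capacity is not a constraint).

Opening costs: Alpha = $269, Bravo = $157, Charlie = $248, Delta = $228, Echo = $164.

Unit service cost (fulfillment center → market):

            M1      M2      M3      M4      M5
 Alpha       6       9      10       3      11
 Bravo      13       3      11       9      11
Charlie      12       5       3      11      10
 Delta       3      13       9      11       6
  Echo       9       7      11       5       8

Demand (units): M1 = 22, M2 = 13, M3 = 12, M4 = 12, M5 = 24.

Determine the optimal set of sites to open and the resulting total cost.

Open Echo only; minimum total cost 837.

For any fixed open set, each market goes to its cheapest open site; total = fixed + service.
{Echo}: M1→Echo 9·22=198, M2→Echo 7·13=91, M3→Echo 11·12=132, M4→Echo 5·12=60, M5→Echo 8·24=192. Service 673; fixed 164; total 837.
{Delta}: M1→Delta 3·22=66, M2→Delta 13·13=169, M3→Delta 9·12=108, M4→Delta 11·12=132, M5→Delta 6·24=144. Service 619; fixed 228; total 847.
{Bravo, Delta}: M1→Delta 3·22=66, M2→Bravo 3·13=39, M3→Delta 9·12=108, M4→Bravo 9·12=108, M5→Delta 6·24=144. Service 465; fixed 385; total 850.
{Alpha, Bravo, Charlie, Delta, Echo}: service 321 + fixed 1066 = 1387
No other subset beats 837.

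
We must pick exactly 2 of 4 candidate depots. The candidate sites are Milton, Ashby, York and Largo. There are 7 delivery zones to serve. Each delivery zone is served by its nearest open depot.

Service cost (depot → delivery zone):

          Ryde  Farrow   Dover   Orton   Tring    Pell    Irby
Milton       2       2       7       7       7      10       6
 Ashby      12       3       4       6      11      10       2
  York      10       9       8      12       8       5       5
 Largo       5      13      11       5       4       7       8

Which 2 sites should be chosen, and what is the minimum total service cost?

Choose Ashby and Largo; total service cost 30.

With exactly 2 open, each delivery zone uses its cheapest among the chosen.
{Ashby, Largo}: Ryde→Largo 5, Farrow→Ashby 3, Dover→Ashby 4, Orton→Largo 5, Tring→Largo 4, Pell→Largo 7, Irby→Ashby 2. Service cost 30.
{Milton, Ashby}: service cost 33
{Milton, Largo}: service cost 33
Among all 6 size-2 choices, {Ashby, Largo} is lowest.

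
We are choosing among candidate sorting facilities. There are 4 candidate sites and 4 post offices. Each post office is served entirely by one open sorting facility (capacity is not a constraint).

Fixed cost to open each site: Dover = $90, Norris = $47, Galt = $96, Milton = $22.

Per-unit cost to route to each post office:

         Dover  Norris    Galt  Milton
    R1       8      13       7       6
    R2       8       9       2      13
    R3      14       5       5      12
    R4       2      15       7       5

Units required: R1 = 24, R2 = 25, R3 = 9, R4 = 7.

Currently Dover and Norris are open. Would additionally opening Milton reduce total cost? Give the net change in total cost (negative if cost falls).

Yes — net change −26 (cost falls by 26).

Current service cost with {Dover, Norris}: 451.
Adding Milton: each post office re-picks its cheapest; new service cost 403, saving 48.
Extra fixed cost: 22. Net change = 22 − 48 = -26.
(Totals: 588 → 562.)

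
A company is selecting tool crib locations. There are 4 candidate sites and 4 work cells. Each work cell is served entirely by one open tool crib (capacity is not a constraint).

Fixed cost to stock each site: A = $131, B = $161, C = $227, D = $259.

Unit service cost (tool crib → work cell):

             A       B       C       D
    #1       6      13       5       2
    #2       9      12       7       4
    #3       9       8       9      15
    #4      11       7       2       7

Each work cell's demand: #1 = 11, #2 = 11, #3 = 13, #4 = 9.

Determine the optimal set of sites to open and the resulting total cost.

For any fixed open set, each work cell goes to its cheapest open site; total = fixed + service.
{C}: #1→C 5·11=55, #2→C 7·11=77, #3→C 9·13=117, #4→C 2·9=18. Service 267; fixed 227; total 494.
{A}: #1→A 6·11=66, #2→A 9·11=99, #3→A 9·13=117, #4→A 11·9=99. Service 381; fixed 131; total 512.
{D}: service 324 + fixed 259 = 583
{A, B, C, D}: #1→D 2·11=22, #2→D 4·11=44, #3→B 8·13=104, #4→C 2·9=18. Service 188; fixed 778; total 966.
(All 15 nonempty subsets were checked; C only is lowest.)

Open C only; minimum total cost 494.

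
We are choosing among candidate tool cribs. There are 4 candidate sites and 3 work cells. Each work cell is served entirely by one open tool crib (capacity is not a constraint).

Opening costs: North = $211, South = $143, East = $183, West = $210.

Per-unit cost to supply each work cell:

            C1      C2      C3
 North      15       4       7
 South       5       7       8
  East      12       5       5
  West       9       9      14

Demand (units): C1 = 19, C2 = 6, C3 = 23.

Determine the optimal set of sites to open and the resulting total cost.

Open South only; minimum total cost 464.

For any fixed open set, each work cell goes to its cheapest open site; total = fixed + service.
{South}: C1→South 5·19=95, C2→South 7·6=42, C3→South 8·23=184. Service 321; fixed 143; total 464.
{East}: service 373 + fixed 183 = 556
{South, East}: service 240 + fixed 326 = 566
{North, South, East, West}: service 234 + fixed 747 = 981
No other subset beats 464.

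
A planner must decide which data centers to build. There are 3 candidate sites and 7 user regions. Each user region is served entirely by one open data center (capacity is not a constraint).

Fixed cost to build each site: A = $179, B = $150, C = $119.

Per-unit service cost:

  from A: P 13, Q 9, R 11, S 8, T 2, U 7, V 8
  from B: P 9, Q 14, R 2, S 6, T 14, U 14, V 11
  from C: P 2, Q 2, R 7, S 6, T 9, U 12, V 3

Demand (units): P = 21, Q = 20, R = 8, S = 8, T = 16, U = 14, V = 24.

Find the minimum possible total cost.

For any fixed open set, each user region goes to its cheapest open site; total = fixed + service.
{A, C}: P→C 2·21=42, Q→C 2·20=40, R→C 7·8=56, S→C 6·8=48, T→A 2·16=32, U→A 7·14=98, V→C 3·24=72. Service 388; fixed 298; total 686.
{C}: service 570 + fixed 119 = 689
{A, B, C}: service 348 + fixed 448 = 796
No other subset beats 686.

Minimum total cost: 686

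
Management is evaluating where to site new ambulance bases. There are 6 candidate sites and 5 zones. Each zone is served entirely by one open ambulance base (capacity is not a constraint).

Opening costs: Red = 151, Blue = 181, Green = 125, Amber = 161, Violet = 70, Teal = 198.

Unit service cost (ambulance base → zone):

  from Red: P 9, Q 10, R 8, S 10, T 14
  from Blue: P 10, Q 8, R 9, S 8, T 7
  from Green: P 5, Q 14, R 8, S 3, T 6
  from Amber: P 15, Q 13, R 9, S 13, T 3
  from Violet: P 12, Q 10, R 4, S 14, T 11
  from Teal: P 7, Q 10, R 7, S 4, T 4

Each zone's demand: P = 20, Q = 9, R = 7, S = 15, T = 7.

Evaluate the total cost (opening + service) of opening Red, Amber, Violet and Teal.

Each zone is assigned to its cheapest site among the open ones.
{Red, Amber, Violet, Teal}: P→Teal 7·20=140, Q→Red 10·9=90, R→Violet 4·7=28, S→Teal 4·15=60, T→Amber 3·7=21. Service 339; fixed 580; total 919.

Total cost: 919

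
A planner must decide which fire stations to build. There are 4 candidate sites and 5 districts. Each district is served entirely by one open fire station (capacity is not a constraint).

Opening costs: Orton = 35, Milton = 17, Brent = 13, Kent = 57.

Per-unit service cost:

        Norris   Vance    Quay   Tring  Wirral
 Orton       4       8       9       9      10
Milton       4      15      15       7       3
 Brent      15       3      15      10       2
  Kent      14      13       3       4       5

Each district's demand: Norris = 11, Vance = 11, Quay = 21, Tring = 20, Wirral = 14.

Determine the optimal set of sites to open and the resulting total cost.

Open Milton, Brent and Kent; minimum total cost 335.

For any fixed open set, each district goes to its cheapest open site; total = fixed + service.
{Milton, Brent, Kent}: Norris→Milton 4·11=44, Vance→Brent 3·11=33, Quay→Kent 3·21=63, Tring→Kent 4·20=80, Wirral→Brent 2·14=28. Service 248; fixed 87; total 335.
{Orton, Brent, Kent}: service 248 + fixed 105 = 353
{Orton, Milton, Brent, Kent}: service 248 + fixed 122 = 370
{Brent}: service 741 + fixed 13 = 754
No other subset beats 335.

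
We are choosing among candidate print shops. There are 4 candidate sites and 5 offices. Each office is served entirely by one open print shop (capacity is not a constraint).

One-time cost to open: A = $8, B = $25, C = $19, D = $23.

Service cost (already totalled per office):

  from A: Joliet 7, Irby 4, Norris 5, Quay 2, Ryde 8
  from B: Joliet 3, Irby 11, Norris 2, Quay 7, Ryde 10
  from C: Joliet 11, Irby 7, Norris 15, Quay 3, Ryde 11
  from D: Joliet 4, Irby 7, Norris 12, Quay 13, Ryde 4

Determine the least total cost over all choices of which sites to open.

Minimum total cost: 34

For any fixed open set, each office goes to its cheapest open site; total = fixed + service.
{A}: Joliet→A 7, Irby→A 4, Norris→A 5, Quay→A 2, Ryde→A 8. Service 26; fixed 8; total 34.
{A, D}: Joliet→D 4, Irby→A 4, Norris→A 5, Quay→A 2, Ryde→D 4. Service 19; fixed 31; total 50.
{A, B}: Joliet→B 3, Irby→A 4, Norris→B 2, Quay→A 2, Ryde→A 8. Service 19; fixed 33; total 52.
{A, B, C, D}: Joliet→B 3, Irby→A 4, Norris→B 2, Quay→A 2, Ryde→D 4. Service 15; fixed 75; total 90.
No other subset beats 34.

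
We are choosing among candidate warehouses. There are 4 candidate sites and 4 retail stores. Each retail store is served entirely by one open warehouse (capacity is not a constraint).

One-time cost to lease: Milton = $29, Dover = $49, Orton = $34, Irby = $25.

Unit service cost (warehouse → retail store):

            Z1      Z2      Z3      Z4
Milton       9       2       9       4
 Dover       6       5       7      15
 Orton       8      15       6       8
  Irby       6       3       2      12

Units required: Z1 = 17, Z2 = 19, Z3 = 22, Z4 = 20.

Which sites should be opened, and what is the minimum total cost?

Open Milton and Irby; minimum total cost 318.

For any fixed open set, each retail store goes to its cheapest open site; total = fixed + service.
{Milton, Irby}: Z1→Irby 6·17=102, Z2→Milton 2·19=38, Z3→Irby 2·22=44, Z4→Milton 4·20=80. Service 264; fixed 54; total 318.
{Milton, Orton, Irby}: service 264 + fixed 88 = 352
{Milton, Dover, Irby}: service 264 + fixed 103 = 367
{Milton, Dover, Orton, Irby}: service 264 + fixed 137 = 401
No other subset beats 318.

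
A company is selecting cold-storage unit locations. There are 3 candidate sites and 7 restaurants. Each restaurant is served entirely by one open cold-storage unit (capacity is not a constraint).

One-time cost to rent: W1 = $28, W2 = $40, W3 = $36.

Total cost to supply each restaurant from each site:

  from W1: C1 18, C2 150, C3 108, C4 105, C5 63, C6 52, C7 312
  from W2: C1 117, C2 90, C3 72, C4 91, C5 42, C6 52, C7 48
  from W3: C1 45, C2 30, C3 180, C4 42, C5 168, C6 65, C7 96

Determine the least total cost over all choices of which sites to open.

For any fixed open set, each restaurant goes to its cheapest open site; total = fixed + service.
{W2, W3}: C1→W3 45, C2→W3 30, C3→W2 72, C4→W3 42, C5→W2 42, C6→W2 52, C7→W2 48. Service 331; fixed 76; total 407.
{W1, W2, W3}: service 304 + fixed 104 = 408
{W1, W3}: C1→W1 18, C2→W3 30, C3→W1 108, C4→W3 42, C5→W1 63, C6→W1 52, C7→W3 96. Service 409; fixed 64; total 473.
{W1}: C1→W1 18, C2→W1 150, C3→W1 108, C4→W1 105, C5→W1 63, C6→W1 52, C7→W1 312. Service 808; fixed 28; total 836.
No other subset beats 407.

Minimum total cost: 407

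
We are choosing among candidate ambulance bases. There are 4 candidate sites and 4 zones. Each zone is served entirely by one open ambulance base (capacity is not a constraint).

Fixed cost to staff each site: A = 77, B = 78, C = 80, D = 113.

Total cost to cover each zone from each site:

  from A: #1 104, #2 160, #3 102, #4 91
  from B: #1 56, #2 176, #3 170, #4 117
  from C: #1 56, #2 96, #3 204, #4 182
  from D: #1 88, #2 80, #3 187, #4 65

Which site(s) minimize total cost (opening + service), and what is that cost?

Open A and C; minimum total cost 502.

For any fixed open set, each zone goes to its cheapest open site; total = fixed + service.
{A, C}: #1→C 56, #2→C 96, #3→A 102, #4→A 91. Service 345; fixed 157; total 502.
{A, D}: #1→D 88, #2→D 80, #3→A 102, #4→D 65. Service 335; fixed 190; total 525.
{D}: service 420 + fixed 113 = 533
{A, B, C, D}: #1→B 56, #2→D 80, #3→A 102, #4→D 65. Service 303; fixed 348; total 651.
No other subset beats 502.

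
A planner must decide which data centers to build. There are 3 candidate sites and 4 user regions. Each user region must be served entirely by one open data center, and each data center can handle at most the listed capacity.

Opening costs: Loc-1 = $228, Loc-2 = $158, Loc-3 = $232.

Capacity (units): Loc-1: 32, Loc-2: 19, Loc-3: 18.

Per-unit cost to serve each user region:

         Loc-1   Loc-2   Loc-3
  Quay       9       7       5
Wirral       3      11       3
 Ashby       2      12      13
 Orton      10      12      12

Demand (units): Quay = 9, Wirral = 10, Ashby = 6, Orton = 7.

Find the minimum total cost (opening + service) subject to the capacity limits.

Minimum total cost: 421

Open {Loc-1}: Quay→Loc-1 9·9=81, Wirral→Loc-1 3·10=30, Ashby→Loc-1 2·6=12, Orton→Loc-1 10·7=70.
Loads: Loc-1 carries 32/32. Service 193; fixed 228; total 421.
Next best feasible plan costs 561.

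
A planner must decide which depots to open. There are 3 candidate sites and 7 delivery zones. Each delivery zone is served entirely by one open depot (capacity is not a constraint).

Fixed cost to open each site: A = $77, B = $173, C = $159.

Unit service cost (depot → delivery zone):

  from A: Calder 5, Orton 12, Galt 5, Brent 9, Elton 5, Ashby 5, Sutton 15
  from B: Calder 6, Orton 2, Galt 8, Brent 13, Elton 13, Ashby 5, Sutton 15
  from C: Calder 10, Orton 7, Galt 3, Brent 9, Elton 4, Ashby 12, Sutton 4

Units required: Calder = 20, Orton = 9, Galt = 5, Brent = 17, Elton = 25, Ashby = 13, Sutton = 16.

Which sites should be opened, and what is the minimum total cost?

Open A and C; minimum total cost 796.

For any fixed open set, each delivery zone goes to its cheapest open site; total = fixed + service.
{A, C}: Calder→A 5·20=100, Orton→C 7·9=63, Galt→C 3·5=15, Brent→A 9·17=153, Elton→C 4·25=100, Ashby→A 5·13=65, Sutton→C 4·16=64. Service 560; fixed 236; total 796.
{B, C}: service 535 + fixed 332 = 867
{A}: Calder→A 5·20=100, Orton→A 12·9=108, Galt→A 5·5=25, Brent→A 9·17=153, Elton→A 5·25=125, Ashby→A 5·13=65, Sutton→A 15·16=240. Service 816; fixed 77; total 893.
{A, B, C}: service 515 + fixed 409 = 924
No other subset beats 796.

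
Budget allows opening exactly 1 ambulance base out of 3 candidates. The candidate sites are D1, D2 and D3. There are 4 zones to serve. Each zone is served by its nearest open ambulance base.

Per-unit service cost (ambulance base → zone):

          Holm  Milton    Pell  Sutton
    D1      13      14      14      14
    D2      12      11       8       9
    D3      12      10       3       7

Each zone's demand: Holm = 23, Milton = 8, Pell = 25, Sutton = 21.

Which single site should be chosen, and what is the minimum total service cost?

Choose D3 only; total service cost 578.

With exactly 1 open, each zone uses its cheapest among the chosen.
{D3}: Holm→D3 12·23=276, Milton→D3 10·8=80, Pell→D3 3·25=75, Sutton→D3 7·21=147. Service cost 578.
{D2}: service cost 753
{D1}: service cost 1055
Among all 3 size-1 choices, {D3} is lowest.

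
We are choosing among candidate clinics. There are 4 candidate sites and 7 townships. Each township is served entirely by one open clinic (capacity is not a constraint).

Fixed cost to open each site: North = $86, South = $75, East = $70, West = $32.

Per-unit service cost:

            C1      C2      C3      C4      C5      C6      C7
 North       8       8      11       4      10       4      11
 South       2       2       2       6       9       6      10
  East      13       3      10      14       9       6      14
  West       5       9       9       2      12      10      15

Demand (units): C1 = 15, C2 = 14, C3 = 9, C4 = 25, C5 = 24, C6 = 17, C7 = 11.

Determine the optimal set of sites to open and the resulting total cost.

Open South and West; minimum total cost 661.

For any fixed open set, each township goes to its cheapest open site; total = fixed + service.
{South, West}: C1→South 2·15=30, C2→South 2·14=28, C3→South 2·9=18, C4→West 2·25=50, C5→South 9·24=216, C6→South 6·17=102, C7→South 10·11=110. Service 554; fixed 107; total 661.
{North, South, West}: service 520 + fixed 193 = 713
{South}: C1→South 2·15=30, C2→South 2·14=28, C3→South 2·9=18, C4→South 6·25=150, C5→South 9·24=216, C6→South 6·17=102, C7→South 10·11=110. Service 654; fixed 75; total 729.
{North, South, East, West}: service 520 + fixed 263 = 783
No other subset beats 661.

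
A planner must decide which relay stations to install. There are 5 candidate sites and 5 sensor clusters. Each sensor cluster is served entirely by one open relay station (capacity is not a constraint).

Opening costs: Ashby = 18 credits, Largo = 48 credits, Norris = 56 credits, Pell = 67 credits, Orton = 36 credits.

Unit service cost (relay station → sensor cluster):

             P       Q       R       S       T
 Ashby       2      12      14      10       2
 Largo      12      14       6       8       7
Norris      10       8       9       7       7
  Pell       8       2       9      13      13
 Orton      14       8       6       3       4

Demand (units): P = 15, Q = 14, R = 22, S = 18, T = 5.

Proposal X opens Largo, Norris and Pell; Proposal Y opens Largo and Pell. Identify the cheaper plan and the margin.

Proposal Y is cheaper by 38.

Proposal X: {Largo, Norris, Pell}: P→Pell 8·15=120, Q→Pell 2·14=28, R→Largo 6·22=132, S→Norris 7·18=126, T→Largo 7·5=35. Service 441; fixed 171; total 612.
Proposal Y: {Largo, Pell}: P→Pell 8·15=120, Q→Pell 2·14=28, R→Largo 6·22=132, S→Largo 8·18=144, T→Largo 7·5=35. Service 459; fixed 115; total 574.
Difference: |612 − 574| = 38.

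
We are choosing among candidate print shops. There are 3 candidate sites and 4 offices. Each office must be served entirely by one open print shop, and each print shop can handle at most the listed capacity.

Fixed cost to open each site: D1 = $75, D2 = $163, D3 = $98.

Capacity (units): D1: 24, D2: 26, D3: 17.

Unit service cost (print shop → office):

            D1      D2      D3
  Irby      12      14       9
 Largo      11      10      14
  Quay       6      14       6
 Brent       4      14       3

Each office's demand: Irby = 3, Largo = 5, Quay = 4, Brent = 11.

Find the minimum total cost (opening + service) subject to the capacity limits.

Open {D1}: Irby→D1 12·3=36, Largo→D1 11·5=55, Quay→D1 6·4=24, Brent→D1 4·11=44.
Loads: D1 carries 23/24. Service 159; fixed 75; total 234.
Next best feasible plan costs 312.

Minimum total cost: 234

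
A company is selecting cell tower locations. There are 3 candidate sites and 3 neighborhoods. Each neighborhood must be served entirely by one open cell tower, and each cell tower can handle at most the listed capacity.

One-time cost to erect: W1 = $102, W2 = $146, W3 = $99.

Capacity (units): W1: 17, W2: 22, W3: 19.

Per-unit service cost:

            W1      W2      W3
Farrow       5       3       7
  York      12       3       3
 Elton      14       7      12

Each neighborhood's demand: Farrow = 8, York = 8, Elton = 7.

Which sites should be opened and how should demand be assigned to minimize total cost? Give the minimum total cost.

Minimum total cost: 342

Open {W2, W3}: Farrow→W2 3·8=24, York→W3 3·8=24, Elton→W2 7·7=49.
Loads: W2 carries 15/22, W3 carries 8/19. Service 97; fixed 245; total 342.
Next best feasible plan costs 349.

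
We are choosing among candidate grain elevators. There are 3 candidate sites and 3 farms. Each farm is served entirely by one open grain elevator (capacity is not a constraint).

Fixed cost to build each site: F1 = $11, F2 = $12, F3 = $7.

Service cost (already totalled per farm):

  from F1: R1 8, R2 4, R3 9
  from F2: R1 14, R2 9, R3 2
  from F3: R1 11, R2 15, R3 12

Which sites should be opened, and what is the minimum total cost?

For any fixed open set, each farm goes to its cheapest open site; total = fixed + service.
{F1}: R1→F1 8, R2→F1 4, R3→F1 9. Service 21; fixed 11; total 32.
{F1, F2}: R1→F1 8, R2→F1 4, R3→F2 2. Service 14; fixed 23; total 37.
{F2}: service 25 + fixed 12 = 37
{F1, F2, F3}: R1→F1 8, R2→F1 4, R3→F2 2. Service 14; fixed 30; total 44.
(All 7 nonempty subsets were checked; F1 only is lowest.)

Open F1 only; minimum total cost 32.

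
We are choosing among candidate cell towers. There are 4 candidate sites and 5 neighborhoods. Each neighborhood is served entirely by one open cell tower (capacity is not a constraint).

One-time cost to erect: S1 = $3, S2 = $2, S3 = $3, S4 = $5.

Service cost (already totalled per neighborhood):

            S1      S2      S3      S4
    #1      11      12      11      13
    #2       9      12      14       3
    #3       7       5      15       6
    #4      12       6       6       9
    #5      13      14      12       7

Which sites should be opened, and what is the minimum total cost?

Open S2 and S4; minimum total cost 40.

For any fixed open set, each neighborhood goes to its cheapest open site; total = fixed + service.
{S2, S4}: #1→S2 12, #2→S4 3, #3→S2 5, #4→S2 6, #5→S4 7. Service 33; fixed 7; total 40.
{S3, S4}: #1→S3 11, #2→S4 3, #3→S4 6, #4→S3 6, #5→S4 7. Service 33; fixed 8; total 41.
{S1, S2, S4}: service 32 + fixed 10 = 42
{S1, S2, S3, S4}: service 32 + fixed 13 = 45
(All 15 nonempty subsets were checked; S2 and S4 is lowest.)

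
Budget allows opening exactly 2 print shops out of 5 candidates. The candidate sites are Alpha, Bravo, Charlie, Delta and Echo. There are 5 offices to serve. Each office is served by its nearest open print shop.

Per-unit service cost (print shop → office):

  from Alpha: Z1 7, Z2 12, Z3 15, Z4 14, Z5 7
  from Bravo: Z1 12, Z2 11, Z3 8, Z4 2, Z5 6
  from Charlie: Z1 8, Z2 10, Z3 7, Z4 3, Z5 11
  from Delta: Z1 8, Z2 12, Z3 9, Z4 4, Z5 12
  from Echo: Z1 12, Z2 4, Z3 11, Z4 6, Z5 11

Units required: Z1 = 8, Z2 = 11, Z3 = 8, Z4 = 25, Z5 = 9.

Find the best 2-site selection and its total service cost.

With exactly 2 open, each office uses its cheapest among the chosen.
{Bravo, Echo}: Z1→Bravo 12·8=96, Z2→Echo 4·11=44, Z3→Bravo 8·8=64, Z4→Bravo 2·25=50, Z5→Bravo 6·9=54. Service cost 308.
{Bravo, Charlie}: service cost 334
{Charlie, Echo}: service cost 338
Among all 10 size-2 choices, {Bravo, Echo} is lowest.

Choose Bravo and Echo; total service cost 308.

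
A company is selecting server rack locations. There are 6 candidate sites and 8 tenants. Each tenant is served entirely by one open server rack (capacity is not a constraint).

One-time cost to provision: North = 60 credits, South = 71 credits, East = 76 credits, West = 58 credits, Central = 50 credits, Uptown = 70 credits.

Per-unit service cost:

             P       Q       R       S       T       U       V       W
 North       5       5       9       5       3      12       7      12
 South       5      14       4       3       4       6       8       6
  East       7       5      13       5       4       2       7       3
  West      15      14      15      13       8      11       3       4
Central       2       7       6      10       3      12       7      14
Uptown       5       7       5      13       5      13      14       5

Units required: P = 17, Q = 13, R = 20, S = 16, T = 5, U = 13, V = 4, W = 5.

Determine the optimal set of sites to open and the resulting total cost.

For any fixed open set, each tenant goes to its cheapest open site; total = fixed + service.
{South, East, Central}: P→Central 2·17=34, Q→East 5·13=65, R→South 4·20=80, S→South 3·16=48, T→Central 3·5=15, U→East 2·13=26, V→East 7·4=28, W→East 3·5=15. Service 311; fixed 197; total 508.
{East, Central}: service 383 + fixed 126 = 509
{South, East}: P→South 5·17=85, Q→East 5·13=65, R→South 4·20=80, S→South 3·16=48, T→South 4·5=20, U→East 2·13=26, V→East 7·4=28, W→East 3·5=15. Service 367; fixed 147; total 514.
{North, South, East, West, Central, Uptown}: service 295 + fixed 385 = 680
No other subset beats 508.

Open South, East and Central; minimum total cost 508.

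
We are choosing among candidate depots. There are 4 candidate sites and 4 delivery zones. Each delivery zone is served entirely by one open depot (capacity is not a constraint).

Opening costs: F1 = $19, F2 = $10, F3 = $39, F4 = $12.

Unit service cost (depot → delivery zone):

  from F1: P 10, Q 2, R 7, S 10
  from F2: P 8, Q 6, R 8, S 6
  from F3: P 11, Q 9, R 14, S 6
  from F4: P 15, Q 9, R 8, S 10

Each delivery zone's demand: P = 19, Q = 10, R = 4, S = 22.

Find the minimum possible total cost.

For any fixed open set, each delivery zone goes to its cheapest open site; total = fixed + service.
{F1, F2}: P→F2 8·19=152, Q→F1 2·10=20, R→F1 7·4=28, S→F2 6·22=132. Service 332; fixed 29; total 361.
{F1, F2, F4}: P→F2 8·19=152, Q→F1 2·10=20, R→F1 7·4=28, S→F2 6·22=132. Service 332; fixed 41; total 373.
{F2}: service 376 + fixed 10 = 386
{F1, F2, F3, F4}: service 332 + fixed 80 = 412
No other subset beats 361.

Minimum total cost: 361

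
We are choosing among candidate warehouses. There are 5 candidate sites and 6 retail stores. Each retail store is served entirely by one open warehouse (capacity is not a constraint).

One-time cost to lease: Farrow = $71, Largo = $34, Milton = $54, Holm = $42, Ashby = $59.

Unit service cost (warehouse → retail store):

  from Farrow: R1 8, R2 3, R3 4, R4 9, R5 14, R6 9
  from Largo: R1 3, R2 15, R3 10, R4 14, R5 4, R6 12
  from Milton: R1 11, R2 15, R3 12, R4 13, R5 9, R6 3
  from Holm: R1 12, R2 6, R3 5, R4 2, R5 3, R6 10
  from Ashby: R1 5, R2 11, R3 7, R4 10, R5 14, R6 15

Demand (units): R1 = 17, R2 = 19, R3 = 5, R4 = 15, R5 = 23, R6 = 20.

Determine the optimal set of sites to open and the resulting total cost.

Open Largo, Milton and Holm; minimum total cost 479.

For any fixed open set, each retail store goes to its cheapest open site; total = fixed + service.
{Largo, Milton, Holm}: R1→Largo 3·17=51, R2→Holm 6·19=114, R3→Holm 5·5=25, R4→Holm 2·15=30, R5→Holm 3·23=69, R6→Milton 3·20=60. Service 349; fixed 130; total 479.
{Farrow, Largo, Milton, Holm}: service 287 + fixed 201 = 488
{Largo, Milton, Holm, Ashby}: service 349 + fixed 189 = 538
{Farrow, Largo, Milton, Holm, Ashby}: service 287 + fixed 260 = 547
No other subset beats 479.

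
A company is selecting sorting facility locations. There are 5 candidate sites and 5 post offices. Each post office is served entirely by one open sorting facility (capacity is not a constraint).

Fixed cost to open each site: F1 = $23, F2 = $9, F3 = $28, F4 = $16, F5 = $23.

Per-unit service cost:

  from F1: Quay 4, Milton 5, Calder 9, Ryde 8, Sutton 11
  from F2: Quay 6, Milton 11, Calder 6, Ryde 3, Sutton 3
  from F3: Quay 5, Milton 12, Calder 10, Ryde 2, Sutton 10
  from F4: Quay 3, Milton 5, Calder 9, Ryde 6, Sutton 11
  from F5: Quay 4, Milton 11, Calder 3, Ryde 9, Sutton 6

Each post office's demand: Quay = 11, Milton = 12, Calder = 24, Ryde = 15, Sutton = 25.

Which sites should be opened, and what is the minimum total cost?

For any fixed open set, each post office goes to its cheapest open site; total = fixed + service.
{F2, F4, F5}: Quay→F4 3·11=33, Milton→F4 5·12=60, Calder→F5 3·24=72, Ryde→F2 3·15=45, Sutton→F2 3·25=75. Service 285; fixed 48; total 333.
{F2, F3, F4, F5}: Quay→F4 3·11=33, Milton→F4 5·12=60, Calder→F5 3·24=72, Ryde→F3 2·15=30, Sutton→F2 3·25=75. Service 270; fixed 76; total 346.
{F1, F2, F5}: Quay→F1 4·11=44, Milton→F1 5·12=60, Calder→F5 3·24=72, Ryde→F2 3·15=45, Sutton→F2 3·25=75. Service 296; fixed 55; total 351.
{F1, F2, F3, F4, F5}: service 270 + fixed 99 = 369
No other subset beats 333.

Open F2, F4 and F5; minimum total cost 333.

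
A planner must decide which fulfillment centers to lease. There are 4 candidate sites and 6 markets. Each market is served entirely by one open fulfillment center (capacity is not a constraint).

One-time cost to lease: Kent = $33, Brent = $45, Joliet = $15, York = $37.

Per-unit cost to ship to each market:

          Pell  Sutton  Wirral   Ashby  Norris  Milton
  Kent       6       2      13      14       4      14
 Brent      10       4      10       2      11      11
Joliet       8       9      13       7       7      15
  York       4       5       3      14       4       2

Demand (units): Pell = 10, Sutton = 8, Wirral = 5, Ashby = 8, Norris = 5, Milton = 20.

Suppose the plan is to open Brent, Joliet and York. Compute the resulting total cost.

Total cost: 260

Each market is assigned to its cheapest site among the open ones.
{Brent, Joliet, York}: Pell→York 4·10=40, Sutton→Brent 4·8=32, Wirral→York 3·5=15, Ashby→Brent 2·8=16, Norris→York 4·5=20, Milton→York 2·20=40. Service 163; fixed 97; total 260.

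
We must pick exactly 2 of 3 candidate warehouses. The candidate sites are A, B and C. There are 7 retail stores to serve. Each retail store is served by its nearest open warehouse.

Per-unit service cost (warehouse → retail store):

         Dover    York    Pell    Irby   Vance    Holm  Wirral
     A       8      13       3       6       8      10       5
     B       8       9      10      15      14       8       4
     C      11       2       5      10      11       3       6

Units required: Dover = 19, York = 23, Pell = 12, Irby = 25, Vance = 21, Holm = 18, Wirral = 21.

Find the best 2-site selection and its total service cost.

Choose A and C; total service cost 711.

With exactly 2 open, each retail store uses its cheapest among the chosen.
{A, C}: Dover→A 8·19=152, York→C 2·23=46, Pell→A 3·12=36, Irby→A 6·25=150, Vance→A 8·21=168, Holm→C 3·18=54, Wirral→A 5·21=105. Service cost 711.
{B, C}: service cost 877
{A, B}: service cost 941
Among all 3 size-2 choices, {A, C} is lowest.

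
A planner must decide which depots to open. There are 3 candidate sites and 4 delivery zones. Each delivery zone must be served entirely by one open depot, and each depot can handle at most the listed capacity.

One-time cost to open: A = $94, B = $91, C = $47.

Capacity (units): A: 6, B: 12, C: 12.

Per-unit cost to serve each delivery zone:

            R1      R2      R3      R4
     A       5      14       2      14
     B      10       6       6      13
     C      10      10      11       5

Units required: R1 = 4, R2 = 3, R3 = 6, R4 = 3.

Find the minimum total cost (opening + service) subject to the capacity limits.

Open {A, C}: R1→C 10·4=40, R2→C 10·3=30, R3→A 2·6=12, R4→C 5·3=15.
Loads: A carries 6/6, C carries 10/12. Service 97; fixed 141; total 238.
Next best feasible plan costs 247.

Minimum total cost: 238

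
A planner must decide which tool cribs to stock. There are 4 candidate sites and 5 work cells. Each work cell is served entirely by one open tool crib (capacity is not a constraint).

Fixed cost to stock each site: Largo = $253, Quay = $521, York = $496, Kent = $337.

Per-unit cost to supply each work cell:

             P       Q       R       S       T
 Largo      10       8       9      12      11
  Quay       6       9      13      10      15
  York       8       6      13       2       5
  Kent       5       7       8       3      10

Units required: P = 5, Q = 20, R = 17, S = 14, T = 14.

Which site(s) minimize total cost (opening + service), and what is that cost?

Open Kent only; minimum total cost 820.

For any fixed open set, each work cell goes to its cheapest open site; total = fixed + service.
{Kent}: P→Kent 5·5=25, Q→Kent 7·20=140, R→Kent 8·17=136, S→Kent 3·14=42, T→Kent 10·14=140. Service 483; fixed 337; total 820.
{Largo}: service 685 + fixed 253 = 938
{York}: service 479 + fixed 496 = 975
{Largo, Quay, York, Kent}: P→Kent 5·5=25, Q→York 6·20=120, R→Kent 8·17=136, S→York 2·14=28, T→York 5·14=70. Service 379; fixed 1607; total 1986.
No other subset beats 820.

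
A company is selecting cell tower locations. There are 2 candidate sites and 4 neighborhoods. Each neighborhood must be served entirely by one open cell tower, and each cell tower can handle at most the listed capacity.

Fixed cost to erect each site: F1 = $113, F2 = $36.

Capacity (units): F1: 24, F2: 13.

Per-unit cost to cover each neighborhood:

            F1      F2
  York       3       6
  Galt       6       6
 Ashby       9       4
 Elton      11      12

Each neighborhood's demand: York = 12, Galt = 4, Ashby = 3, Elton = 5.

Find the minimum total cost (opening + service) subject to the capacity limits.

Open {F1}: York→F1 3·12=36, Galt→F1 6·4=24, Ashby→F1 9·3=27, Elton→F1 11·5=55.
Loads: F1 carries 24/24. Service 142; fixed 113; total 255.
Next best feasible plan costs 276.

Minimum total cost: 255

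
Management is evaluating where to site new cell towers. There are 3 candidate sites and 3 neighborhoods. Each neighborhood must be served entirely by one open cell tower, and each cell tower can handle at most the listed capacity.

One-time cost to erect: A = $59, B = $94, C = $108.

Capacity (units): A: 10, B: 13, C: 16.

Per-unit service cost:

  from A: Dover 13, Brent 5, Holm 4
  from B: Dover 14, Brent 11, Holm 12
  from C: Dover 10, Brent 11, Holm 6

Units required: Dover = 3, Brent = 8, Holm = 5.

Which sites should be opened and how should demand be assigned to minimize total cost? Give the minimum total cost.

Open {C}: Dover→C 10·3=30, Brent→C 11·8=88, Holm→C 6·5=30.
Loads: C carries 16/16. Service 148; fixed 108; total 256.
Next best feasible plan costs 267.

Minimum total cost: 256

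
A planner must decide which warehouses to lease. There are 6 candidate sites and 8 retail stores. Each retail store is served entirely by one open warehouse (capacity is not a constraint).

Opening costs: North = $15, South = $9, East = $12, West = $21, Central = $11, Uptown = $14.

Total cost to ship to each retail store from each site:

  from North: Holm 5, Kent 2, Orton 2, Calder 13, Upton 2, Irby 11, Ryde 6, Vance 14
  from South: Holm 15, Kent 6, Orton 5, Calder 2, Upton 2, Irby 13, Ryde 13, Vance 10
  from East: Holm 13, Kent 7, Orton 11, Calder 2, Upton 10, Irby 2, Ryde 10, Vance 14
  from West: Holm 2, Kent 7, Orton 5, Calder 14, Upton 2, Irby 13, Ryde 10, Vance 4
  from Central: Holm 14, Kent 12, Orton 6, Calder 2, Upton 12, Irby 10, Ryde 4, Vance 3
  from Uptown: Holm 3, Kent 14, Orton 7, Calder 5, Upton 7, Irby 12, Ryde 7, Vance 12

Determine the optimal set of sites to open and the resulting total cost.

Open North and Central; minimum total cost 56.

For any fixed open set, each retail store goes to its cheapest open site; total = fixed + service.
{North, Central}: Holm→North 5, Kent→North 2, Orton→North 2, Calder→Central 2, Upton→North 2, Irby→Central 10, Ryde→Central 4, Vance→Central 3. Service 30; fixed 26; total 56.
{North, East, Central}: service 22 + fixed 38 = 60
{North, East}: service 35 + fixed 27 = 62
{North, South, East, West, Central, Uptown}: Holm→West 2, Kent→North 2, Orton→North 2, Calder→South 2, Upton→North 2, Irby→East 2, Ryde→Central 4, Vance→Central 3. Service 19; fixed 82; total 101.
No other subset beats 56.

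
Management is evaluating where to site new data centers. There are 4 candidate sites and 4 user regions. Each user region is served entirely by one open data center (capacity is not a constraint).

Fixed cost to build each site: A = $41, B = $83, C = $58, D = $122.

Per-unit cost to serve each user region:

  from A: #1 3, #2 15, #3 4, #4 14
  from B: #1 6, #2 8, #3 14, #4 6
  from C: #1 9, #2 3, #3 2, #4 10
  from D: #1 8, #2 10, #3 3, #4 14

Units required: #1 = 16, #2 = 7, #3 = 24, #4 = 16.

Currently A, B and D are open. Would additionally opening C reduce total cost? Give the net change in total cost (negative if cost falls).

Current service cost with {A, B, D}: 272.
Adding C: each user region re-picks its cheapest; new service cost 213, saving 59.
Extra fixed cost: 58. Net change = 58 − 59 = -1.
(Totals: 518 → 517.)

Yes — net change −1 (cost falls by 1).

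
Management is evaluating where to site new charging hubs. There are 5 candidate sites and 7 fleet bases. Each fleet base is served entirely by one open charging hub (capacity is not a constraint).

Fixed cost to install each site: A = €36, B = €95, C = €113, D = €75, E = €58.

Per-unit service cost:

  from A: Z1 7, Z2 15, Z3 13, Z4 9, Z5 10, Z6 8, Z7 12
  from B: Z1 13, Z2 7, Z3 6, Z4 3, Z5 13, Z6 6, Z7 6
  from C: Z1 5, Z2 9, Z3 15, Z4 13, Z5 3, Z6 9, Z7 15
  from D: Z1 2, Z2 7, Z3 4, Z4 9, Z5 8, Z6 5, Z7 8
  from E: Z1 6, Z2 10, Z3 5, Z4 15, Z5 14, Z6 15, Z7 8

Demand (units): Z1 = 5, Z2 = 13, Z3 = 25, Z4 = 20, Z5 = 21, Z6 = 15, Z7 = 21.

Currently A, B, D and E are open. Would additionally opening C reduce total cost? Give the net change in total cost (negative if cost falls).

No — net change +8 (cost rises by 8).

Current service cost with {A, B, D, E}: 630.
Adding C: each fleet base re-picks its cheapest; new service cost 525, saving 105.
Extra fixed cost: 113. Net change = 113 − 105 = 8.
(Totals: 894 → 902.)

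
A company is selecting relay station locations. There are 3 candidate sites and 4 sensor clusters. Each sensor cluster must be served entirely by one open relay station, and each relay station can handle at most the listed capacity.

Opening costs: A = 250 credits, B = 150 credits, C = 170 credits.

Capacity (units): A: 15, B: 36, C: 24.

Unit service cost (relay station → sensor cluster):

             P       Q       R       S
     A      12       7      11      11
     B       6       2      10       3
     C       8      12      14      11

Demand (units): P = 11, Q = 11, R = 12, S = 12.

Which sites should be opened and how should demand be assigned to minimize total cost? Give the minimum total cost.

Minimum total cost: 586

Open {B, C}: P→C 8·11=88, Q→B 2·11=22, R→B 10·12=120, S→B 3·12=36.
Loads: B carries 35/36, C carries 11/24. Service 266; fixed 320; total 586.
Next best feasible plan costs 612.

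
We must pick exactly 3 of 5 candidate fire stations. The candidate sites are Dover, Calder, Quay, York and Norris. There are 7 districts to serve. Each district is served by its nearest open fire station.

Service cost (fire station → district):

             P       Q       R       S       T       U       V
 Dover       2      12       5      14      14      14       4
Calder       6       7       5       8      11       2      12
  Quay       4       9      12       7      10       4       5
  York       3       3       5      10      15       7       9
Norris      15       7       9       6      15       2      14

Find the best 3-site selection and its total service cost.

With exactly 3 open, each district uses its cheapest among the chosen.
{Quay, York, Norris}: P→York 3, Q→York 3, R→York 5, S→Norris 6, T→Quay 10, U→Norris 2, V→Quay 5. Service cost 34.
{Dover, Calder, York}: service cost 35
{Dover, Quay, York}: service cost 35
Among all 10 size-3 choices, {Quay, York, Norris} is lowest.

Choose Quay, York and Norris; total service cost 34.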